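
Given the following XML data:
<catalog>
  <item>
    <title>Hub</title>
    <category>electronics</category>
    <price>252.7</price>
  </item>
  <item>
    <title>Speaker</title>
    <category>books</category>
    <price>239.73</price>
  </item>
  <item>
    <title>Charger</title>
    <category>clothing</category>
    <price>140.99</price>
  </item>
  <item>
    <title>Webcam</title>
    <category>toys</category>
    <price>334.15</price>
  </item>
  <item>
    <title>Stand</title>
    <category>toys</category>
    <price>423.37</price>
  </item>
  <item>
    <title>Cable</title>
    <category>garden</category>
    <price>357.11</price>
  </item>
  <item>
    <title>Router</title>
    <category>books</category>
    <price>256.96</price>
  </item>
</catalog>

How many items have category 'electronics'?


Scanning <item> elements for <category>electronics</category>:
  Item 1: Hub -> MATCH
Count: 1

ANSWER: 1


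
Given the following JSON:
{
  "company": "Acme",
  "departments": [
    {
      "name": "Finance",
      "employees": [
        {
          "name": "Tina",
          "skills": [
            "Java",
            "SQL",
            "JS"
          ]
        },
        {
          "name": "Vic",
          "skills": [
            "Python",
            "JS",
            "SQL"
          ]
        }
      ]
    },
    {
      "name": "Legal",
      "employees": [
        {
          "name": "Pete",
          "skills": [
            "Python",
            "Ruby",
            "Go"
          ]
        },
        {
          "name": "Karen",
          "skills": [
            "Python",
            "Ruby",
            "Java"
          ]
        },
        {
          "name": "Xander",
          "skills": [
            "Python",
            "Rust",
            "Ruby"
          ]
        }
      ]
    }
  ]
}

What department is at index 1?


Path: departments[1].name
Value: Legal

ANSWER: Legal


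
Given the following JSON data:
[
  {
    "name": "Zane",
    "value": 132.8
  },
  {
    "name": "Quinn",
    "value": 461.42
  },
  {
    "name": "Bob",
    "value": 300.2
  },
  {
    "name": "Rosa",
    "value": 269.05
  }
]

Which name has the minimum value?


Comparing values:
  Zane: 132.8
  Quinn: 461.42
  Bob: 300.2
  Rosa: 269.05
Minimum: Zane (132.8)

ANSWER: Zane


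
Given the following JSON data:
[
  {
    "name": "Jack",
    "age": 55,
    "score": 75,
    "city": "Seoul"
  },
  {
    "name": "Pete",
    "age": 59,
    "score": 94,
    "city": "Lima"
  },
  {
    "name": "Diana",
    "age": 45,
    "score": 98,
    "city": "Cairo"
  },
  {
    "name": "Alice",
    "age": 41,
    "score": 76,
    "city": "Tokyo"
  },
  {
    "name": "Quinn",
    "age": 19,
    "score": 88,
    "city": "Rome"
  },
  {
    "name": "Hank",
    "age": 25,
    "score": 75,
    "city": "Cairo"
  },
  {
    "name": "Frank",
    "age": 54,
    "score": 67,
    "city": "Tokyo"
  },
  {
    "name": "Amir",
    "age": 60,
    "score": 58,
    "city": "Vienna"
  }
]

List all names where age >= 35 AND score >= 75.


Checking both conditions:
  Jack (age=55, score=75) -> YES
  Pete (age=59, score=94) -> YES
  Diana (age=45, score=98) -> YES
  Alice (age=41, score=76) -> YES
  Quinn (age=19, score=88) -> no
  Hank (age=25, score=75) -> no
  Frank (age=54, score=67) -> no
  Amir (age=60, score=58) -> no


ANSWER: Jack, Pete, Diana, Alice


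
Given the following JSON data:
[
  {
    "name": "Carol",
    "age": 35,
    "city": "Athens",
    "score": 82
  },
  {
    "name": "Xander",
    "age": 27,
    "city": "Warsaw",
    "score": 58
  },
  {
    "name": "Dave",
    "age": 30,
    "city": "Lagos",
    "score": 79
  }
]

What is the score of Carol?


Looking up record where name = Carol
Record index: 0
Field 'score' = 82

ANSWER: 82


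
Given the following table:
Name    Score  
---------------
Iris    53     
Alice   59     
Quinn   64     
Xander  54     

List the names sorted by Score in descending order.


Sorting by Score (descending):
  Quinn: 64
  Alice: 59
  Xander: 54
  Iris: 53


ANSWER: Quinn, Alice, Xander, Iris


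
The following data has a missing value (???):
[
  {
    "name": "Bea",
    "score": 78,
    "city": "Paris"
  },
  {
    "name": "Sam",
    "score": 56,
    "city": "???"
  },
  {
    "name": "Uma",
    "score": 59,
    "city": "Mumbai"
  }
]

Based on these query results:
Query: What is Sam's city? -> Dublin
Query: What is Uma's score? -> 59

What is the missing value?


The missing value is Sam's city
From query: Sam's city = Dublin

ANSWER: Dublin


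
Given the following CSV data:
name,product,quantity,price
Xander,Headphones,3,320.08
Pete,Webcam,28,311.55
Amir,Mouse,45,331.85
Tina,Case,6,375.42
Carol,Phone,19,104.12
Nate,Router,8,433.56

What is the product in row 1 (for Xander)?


Row 1: Xander
Column 'product' = Headphones

ANSWER: Headphones


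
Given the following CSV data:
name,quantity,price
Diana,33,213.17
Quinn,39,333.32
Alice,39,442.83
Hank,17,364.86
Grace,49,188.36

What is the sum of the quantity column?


Values in 'quantity' column:
  Row 1: 33
  Row 2: 39
  Row 3: 39
  Row 4: 17
  Row 5: 49
Sum = 33 + 39 + 39 + 17 + 49 = 177

ANSWER: 177


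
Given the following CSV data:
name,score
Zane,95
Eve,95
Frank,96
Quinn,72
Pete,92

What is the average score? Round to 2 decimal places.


Scores: 95, 95, 96, 72, 92
Sum = 450
Count = 5
Average = 450 / 5 = 90.00

ANSWER: 90.00


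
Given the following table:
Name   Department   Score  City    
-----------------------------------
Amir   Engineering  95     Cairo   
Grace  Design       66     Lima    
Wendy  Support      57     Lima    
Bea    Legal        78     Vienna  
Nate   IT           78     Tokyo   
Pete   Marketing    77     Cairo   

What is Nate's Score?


Row 5: Nate
Score = 78

ANSWER: 78


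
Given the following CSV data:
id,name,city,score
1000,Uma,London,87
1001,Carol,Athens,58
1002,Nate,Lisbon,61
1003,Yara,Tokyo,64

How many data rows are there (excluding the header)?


Counting rows (excluding header):
Header: id,name,city,score
Data rows: 4

ANSWER: 4


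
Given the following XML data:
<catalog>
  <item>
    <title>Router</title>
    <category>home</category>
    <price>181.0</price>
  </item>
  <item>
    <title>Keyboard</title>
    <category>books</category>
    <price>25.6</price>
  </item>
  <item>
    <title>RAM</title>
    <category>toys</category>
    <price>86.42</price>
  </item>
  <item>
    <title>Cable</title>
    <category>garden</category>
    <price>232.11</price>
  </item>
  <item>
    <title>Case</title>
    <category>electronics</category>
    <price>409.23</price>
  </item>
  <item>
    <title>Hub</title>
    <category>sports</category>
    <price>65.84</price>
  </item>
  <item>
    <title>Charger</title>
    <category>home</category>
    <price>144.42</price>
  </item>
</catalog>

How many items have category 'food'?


Scanning <item> elements for <category>food</category>:
Count: 0

ANSWER: 0


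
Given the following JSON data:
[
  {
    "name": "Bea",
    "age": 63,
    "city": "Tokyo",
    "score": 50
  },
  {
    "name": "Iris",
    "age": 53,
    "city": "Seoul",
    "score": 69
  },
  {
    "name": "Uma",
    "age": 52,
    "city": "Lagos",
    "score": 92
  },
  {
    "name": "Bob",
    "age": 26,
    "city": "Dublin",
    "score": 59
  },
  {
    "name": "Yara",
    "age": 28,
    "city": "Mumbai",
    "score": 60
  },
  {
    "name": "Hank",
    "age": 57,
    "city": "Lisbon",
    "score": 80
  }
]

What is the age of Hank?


Looking up record where name = Hank
Record index: 5
Field 'age' = 57

ANSWER: 57


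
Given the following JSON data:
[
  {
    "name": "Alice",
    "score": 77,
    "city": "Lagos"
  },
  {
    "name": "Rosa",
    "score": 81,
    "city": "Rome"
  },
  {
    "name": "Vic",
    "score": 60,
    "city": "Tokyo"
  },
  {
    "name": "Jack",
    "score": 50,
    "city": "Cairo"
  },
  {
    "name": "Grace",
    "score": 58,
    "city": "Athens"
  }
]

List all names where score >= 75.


Filtering records where score >= 75:
  Alice (score=77) -> YES
  Rosa (score=81) -> YES
  Vic (score=60) -> no
  Jack (score=50) -> no
  Grace (score=58) -> no


ANSWER: Alice, Rosa


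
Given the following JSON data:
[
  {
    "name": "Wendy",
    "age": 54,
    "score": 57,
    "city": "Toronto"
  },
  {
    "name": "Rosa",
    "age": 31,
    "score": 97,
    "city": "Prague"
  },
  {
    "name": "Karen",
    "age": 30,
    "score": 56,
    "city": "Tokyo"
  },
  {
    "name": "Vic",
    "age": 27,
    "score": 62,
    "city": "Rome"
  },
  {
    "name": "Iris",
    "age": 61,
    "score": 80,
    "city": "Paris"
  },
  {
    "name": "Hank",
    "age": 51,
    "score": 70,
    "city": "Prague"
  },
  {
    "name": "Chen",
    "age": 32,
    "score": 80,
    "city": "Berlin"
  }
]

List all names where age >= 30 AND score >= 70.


Checking both conditions:
  Wendy (age=54, score=57) -> no
  Rosa (age=31, score=97) -> YES
  Karen (age=30, score=56) -> no
  Vic (age=27, score=62) -> no
  Iris (age=61, score=80) -> YES
  Hank (age=51, score=70) -> YES
  Chen (age=32, score=80) -> YES


ANSWER: Rosa, Iris, Hank, Chen


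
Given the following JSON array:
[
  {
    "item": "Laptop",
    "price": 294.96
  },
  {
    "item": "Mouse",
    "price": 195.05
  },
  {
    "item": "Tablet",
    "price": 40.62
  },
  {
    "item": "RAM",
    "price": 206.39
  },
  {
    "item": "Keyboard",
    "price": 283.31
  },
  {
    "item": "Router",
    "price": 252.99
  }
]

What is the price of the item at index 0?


Array index 0 -> Laptop
price = 294.96

ANSWER: 294.96


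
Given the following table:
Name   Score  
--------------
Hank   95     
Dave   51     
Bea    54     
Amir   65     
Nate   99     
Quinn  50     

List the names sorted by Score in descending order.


Sorting by Score (descending):
  Nate: 99
  Hank: 95
  Amir: 65
  Bea: 54
  Dave: 51
  Quinn: 50


ANSWER: Nate, Hank, Amir, Bea, Dave, Quinn


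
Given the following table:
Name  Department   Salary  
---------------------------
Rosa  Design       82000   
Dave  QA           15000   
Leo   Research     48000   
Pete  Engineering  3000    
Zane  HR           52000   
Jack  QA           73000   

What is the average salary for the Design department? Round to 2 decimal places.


Design department members:
  Rosa: 82000
Sum = 82000
Count = 1
Average = 82000 / 1 = 82000.00

ANSWER: 82000.00


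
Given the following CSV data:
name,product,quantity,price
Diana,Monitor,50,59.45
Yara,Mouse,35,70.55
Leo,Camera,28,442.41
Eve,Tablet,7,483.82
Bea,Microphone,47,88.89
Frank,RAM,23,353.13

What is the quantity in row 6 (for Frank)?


Row 6: Frank
Column 'quantity' = 23

ANSWER: 23


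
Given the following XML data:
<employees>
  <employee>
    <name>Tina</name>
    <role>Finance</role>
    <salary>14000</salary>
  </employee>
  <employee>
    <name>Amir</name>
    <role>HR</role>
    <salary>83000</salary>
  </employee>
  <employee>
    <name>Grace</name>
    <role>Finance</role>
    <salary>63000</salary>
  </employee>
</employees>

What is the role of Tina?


Searching for <employee> with <name>Tina</name>
Found at position 1
<role>Finance</role>

ANSWER: Finance


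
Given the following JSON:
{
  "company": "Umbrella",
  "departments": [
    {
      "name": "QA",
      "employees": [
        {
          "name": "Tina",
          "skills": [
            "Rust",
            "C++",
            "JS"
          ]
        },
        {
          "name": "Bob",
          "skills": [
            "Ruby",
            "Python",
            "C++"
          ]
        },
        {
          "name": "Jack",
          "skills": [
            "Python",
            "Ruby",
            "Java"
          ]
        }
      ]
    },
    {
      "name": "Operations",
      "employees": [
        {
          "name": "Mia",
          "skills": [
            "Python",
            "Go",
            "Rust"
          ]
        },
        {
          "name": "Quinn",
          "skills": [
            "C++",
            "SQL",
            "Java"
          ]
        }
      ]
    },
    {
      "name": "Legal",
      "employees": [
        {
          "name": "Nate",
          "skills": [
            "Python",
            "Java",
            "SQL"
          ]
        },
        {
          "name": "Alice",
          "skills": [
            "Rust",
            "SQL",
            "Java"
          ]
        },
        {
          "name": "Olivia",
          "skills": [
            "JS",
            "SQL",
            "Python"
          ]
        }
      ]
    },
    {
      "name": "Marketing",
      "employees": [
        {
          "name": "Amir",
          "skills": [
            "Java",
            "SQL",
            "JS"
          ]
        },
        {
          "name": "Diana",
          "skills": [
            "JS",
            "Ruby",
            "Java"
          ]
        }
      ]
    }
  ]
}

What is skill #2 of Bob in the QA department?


Path: departments[0].employees[1].skills[1]
Value: Python

ANSWER: Python


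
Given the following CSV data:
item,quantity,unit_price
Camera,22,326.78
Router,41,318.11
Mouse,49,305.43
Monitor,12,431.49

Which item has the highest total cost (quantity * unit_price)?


Computing row totals:
  Camera: 7189.16
  Router: 13042.51
  Mouse: 14966.07
  Monitor: 5177.88
Maximum: Mouse (14966.07)

ANSWER: Mouse


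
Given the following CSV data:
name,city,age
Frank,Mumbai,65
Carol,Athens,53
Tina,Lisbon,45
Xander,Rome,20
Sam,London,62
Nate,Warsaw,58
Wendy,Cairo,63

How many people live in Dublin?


Scanning city column for 'Dublin':
Total matches: 0

ANSWER: 0


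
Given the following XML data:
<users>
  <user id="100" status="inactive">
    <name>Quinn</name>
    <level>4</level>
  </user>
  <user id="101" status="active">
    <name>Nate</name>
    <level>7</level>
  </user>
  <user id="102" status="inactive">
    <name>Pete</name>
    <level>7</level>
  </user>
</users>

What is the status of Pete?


Finding user with name = Pete
user id="102" status="inactive"

ANSWER: inactive


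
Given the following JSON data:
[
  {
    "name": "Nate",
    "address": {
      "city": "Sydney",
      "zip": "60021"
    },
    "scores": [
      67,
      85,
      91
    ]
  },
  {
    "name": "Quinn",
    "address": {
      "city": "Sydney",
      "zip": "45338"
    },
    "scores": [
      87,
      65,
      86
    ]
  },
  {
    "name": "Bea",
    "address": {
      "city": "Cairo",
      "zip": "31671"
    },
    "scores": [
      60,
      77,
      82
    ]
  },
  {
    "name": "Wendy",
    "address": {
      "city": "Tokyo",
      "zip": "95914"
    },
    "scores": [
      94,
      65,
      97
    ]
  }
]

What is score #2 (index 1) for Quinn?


Path: records[1].scores[1]
Value: 65

ANSWER: 65


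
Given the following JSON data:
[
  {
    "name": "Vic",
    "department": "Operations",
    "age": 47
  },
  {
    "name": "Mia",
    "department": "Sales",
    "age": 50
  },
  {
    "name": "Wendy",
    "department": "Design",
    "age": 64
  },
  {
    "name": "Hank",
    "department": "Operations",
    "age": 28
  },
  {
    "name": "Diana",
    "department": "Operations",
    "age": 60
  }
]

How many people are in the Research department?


Scanning records for department = Research
  No matches found
Count: 0

ANSWER: 0


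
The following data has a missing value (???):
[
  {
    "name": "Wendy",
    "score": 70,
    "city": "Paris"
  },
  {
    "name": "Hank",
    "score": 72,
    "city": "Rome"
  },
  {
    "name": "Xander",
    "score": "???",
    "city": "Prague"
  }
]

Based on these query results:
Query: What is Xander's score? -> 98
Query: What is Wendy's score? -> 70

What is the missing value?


The missing value is Xander's score
From query: Xander's score = 98

ANSWER: 98


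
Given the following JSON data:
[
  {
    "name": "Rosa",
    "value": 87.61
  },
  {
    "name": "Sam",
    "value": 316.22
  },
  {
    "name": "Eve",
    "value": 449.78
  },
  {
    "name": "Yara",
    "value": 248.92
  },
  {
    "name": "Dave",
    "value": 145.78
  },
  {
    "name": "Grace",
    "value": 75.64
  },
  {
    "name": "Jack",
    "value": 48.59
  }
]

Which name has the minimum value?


Comparing values:
  Rosa: 87.61
  Sam: 316.22
  Eve: 449.78
  Yara: 248.92
  Dave: 145.78
  Grace: 75.64
  Jack: 48.59
Minimum: Jack (48.59)

ANSWER: Jack


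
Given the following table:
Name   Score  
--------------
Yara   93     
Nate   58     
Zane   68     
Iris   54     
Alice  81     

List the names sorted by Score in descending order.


Sorting by Score (descending):
  Yara: 93
  Alice: 81
  Zane: 68
  Nate: 58
  Iris: 54


ANSWER: Yara, Alice, Zane, Nate, Iris


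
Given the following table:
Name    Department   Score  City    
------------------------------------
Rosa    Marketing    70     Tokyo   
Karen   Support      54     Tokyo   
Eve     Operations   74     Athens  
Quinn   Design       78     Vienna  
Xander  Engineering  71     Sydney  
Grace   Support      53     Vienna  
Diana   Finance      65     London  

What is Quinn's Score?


Row 4: Quinn
Score = 78

ANSWER: 78


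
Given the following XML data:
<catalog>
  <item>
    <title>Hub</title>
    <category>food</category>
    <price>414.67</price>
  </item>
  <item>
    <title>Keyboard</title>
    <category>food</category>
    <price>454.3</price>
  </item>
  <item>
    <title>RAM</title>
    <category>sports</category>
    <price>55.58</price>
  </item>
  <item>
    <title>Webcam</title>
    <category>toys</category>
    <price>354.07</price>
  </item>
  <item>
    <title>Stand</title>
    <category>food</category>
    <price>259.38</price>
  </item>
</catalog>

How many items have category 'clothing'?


Scanning <item> elements for <category>clothing</category>:
Count: 0

ANSWER: 0


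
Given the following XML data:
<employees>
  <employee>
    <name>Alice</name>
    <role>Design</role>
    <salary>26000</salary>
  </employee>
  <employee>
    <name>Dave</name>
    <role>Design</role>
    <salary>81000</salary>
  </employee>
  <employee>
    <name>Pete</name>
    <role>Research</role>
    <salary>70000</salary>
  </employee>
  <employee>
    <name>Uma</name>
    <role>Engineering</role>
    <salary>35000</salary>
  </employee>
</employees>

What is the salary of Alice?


Searching for <employee> with <name>Alice</name>
Found at position 1
<salary>26000</salary>

ANSWER: 26000


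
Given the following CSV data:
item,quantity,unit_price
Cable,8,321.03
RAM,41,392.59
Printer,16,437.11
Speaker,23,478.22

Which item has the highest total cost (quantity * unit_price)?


Computing row totals:
  Cable: 2568.24
  RAM: 16096.19
  Printer: 6993.76
  Speaker: 10999.06
Maximum: RAM (16096.19)

ANSWER: RAM


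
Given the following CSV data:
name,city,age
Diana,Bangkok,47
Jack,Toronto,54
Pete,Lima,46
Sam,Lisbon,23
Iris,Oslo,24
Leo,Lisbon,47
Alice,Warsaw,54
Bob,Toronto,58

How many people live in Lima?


Scanning city column for 'Lima':
  Row 3: Pete -> MATCH
Total matches: 1

ANSWER: 1


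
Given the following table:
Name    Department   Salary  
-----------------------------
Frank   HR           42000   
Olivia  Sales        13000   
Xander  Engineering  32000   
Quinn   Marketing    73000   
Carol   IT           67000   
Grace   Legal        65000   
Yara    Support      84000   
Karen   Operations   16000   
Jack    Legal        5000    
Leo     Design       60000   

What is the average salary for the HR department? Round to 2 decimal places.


HR department members:
  Frank: 42000
Sum = 42000
Count = 1
Average = 42000 / 1 = 42000.00

ANSWER: 42000.00


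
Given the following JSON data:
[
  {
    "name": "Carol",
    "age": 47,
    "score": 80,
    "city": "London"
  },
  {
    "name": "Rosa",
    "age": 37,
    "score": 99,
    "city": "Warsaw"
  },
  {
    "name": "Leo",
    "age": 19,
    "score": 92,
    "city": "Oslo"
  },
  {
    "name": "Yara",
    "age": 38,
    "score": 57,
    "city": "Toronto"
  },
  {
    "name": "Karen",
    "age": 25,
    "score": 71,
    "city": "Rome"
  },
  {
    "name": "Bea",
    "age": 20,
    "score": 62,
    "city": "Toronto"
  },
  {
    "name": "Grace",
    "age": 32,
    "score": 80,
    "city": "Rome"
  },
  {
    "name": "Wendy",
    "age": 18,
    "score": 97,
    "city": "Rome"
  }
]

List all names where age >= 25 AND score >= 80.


Checking both conditions:
  Carol (age=47, score=80) -> YES
  Rosa (age=37, score=99) -> YES
  Leo (age=19, score=92) -> no
  Yara (age=38, score=57) -> no
  Karen (age=25, score=71) -> no
  Bea (age=20, score=62) -> no
  Grace (age=32, score=80) -> YES
  Wendy (age=18, score=97) -> no


ANSWER: Carol, Rosa, Grace


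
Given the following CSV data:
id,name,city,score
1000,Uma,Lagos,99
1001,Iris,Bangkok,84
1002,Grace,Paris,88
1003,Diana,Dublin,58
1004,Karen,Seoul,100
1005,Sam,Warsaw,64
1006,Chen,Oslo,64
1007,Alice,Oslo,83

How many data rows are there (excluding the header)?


Counting rows (excluding header):
Header: id,name,city,score
Data rows: 8

ANSWER: 8


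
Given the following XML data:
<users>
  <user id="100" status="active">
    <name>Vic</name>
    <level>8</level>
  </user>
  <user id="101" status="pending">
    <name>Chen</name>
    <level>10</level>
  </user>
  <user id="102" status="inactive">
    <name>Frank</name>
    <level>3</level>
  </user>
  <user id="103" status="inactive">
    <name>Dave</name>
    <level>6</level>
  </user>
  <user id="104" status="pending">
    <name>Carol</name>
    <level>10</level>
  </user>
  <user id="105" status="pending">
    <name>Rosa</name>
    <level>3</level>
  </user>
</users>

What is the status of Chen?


Finding user with name = Chen
user id="101" status="pending"

ANSWER: pending


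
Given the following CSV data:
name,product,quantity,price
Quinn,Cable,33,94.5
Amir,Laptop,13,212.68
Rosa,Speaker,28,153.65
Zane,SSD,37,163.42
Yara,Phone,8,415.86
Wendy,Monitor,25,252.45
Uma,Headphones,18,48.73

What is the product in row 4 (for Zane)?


Row 4: Zane
Column 'product' = SSD

ANSWER: SSD


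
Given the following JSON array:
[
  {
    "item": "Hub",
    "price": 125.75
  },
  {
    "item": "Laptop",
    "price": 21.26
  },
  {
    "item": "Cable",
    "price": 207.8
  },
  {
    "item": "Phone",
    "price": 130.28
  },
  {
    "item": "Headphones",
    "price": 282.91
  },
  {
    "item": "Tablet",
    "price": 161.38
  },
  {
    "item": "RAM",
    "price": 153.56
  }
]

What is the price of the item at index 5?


Array index 5 -> Tablet
price = 161.38

ANSWER: 161.38


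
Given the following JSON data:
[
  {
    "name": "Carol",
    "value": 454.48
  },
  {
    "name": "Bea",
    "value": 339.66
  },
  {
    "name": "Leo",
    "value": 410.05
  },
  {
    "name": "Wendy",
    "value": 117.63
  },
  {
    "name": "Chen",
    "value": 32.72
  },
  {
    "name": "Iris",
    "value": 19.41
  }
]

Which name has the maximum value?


Comparing values:
  Carol: 454.48
  Bea: 339.66
  Leo: 410.05
  Wendy: 117.63
  Chen: 32.72
  Iris: 19.41
Maximum: Carol (454.48)

ANSWER: Carol


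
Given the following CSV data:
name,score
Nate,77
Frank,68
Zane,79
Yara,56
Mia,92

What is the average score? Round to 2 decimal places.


Scores: 77, 68, 79, 56, 92
Sum = 372
Count = 5
Average = 372 / 5 = 74.40

ANSWER: 74.40


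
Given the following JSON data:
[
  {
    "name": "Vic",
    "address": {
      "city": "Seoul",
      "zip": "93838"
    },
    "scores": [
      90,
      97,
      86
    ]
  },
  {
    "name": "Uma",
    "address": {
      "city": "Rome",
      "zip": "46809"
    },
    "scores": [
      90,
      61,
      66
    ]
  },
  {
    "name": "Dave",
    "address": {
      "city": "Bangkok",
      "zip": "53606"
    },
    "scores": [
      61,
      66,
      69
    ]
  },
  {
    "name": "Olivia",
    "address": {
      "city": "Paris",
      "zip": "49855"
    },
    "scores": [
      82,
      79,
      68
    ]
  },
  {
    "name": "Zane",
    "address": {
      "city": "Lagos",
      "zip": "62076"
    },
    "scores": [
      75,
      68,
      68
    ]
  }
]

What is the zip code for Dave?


Path: records[2].address.zip
Value: 53606

ANSWER: 53606


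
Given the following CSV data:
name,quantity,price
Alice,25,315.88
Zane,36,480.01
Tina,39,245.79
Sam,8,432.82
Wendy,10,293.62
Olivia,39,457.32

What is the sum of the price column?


Values in 'price' column:
  Row 1: 315.88
  Row 2: 480.01
  Row 3: 245.79
  Row 4: 432.82
  Row 5: 293.62
  Row 6: 457.32
Sum = 315.88 + 480.01 + 245.79 + 432.82 + 293.62 + 457.32 = 2225.44

ANSWER: 2225.44


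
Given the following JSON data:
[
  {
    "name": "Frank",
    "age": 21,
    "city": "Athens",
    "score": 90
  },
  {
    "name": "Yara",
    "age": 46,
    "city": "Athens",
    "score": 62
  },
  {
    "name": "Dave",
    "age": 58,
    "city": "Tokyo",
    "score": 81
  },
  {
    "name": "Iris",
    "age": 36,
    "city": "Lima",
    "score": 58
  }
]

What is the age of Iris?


Looking up record where name = Iris
Record index: 3
Field 'age' = 36

ANSWER: 36


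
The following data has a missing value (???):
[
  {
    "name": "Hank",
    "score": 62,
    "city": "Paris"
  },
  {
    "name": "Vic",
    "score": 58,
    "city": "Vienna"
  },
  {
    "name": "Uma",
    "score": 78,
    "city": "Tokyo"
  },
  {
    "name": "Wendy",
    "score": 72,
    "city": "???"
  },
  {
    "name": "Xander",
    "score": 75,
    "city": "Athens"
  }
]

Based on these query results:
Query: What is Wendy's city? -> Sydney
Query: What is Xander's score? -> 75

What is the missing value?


The missing value is Wendy's city
From query: Wendy's city = Sydney

ANSWER: Sydney


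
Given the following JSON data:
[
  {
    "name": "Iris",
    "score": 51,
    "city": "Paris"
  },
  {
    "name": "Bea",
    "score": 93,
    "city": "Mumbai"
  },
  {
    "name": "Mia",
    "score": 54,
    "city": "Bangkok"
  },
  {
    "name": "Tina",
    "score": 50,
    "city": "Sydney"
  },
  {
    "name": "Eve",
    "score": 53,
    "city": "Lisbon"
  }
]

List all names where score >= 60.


Filtering records where score >= 60:
  Iris (score=51) -> no
  Bea (score=93) -> YES
  Mia (score=54) -> no
  Tina (score=50) -> no
  Eve (score=53) -> no


ANSWER: Bea


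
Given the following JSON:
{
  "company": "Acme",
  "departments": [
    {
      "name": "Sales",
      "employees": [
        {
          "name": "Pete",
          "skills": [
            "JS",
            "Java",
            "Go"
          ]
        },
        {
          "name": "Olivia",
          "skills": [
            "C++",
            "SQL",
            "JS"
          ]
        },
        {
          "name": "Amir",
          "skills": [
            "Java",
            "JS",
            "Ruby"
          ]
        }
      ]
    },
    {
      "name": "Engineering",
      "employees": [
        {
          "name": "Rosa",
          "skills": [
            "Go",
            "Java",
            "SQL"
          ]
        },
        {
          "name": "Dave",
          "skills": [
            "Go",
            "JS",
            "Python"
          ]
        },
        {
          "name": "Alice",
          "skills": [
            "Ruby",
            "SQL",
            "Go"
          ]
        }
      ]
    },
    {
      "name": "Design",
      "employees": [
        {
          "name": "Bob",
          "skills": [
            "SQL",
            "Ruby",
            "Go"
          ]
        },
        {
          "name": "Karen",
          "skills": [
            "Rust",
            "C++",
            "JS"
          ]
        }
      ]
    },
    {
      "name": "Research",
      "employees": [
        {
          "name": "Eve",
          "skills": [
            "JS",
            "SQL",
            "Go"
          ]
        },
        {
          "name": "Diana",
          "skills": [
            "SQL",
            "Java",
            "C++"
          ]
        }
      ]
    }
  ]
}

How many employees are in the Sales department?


Path: departments[0].employees
Count: 3

ANSWER: 3


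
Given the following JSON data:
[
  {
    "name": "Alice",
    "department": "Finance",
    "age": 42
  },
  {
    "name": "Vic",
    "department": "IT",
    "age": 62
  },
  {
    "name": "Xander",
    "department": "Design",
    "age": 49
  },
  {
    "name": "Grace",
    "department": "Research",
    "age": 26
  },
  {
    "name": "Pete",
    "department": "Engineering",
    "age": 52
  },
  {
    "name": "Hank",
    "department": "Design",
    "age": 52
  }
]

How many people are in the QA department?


Scanning records for department = QA
  No matches found
Count: 0

ANSWER: 0


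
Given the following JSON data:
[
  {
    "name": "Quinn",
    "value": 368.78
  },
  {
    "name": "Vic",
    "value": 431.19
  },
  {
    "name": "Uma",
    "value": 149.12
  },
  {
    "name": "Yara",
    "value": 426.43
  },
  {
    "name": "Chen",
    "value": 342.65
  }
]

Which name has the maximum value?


Comparing values:
  Quinn: 368.78
  Vic: 431.19
  Uma: 149.12
  Yara: 426.43
  Chen: 342.65
Maximum: Vic (431.19)

ANSWER: Vic


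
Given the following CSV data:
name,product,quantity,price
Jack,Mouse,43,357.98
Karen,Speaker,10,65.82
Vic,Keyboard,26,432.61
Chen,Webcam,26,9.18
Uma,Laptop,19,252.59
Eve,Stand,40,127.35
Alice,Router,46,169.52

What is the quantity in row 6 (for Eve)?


Row 6: Eve
Column 'quantity' = 40

ANSWER: 40


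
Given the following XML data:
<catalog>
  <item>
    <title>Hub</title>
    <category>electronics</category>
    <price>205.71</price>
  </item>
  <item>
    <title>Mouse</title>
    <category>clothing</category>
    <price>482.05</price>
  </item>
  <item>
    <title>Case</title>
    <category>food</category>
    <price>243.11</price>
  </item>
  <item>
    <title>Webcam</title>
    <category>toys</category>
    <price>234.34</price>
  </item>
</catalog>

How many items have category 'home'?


Scanning <item> elements for <category>home</category>:
Count: 0

ANSWER: 0


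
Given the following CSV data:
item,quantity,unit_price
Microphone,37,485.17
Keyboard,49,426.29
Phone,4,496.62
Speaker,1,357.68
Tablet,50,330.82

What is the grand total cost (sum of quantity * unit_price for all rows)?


Computing row totals:
  Microphone: 37 * 485.17 = 17951.29
  Keyboard: 49 * 426.29 = 20888.21
  Phone: 4 * 496.62 = 1986.48
  Speaker: 1 * 357.68 = 357.68
  Tablet: 50 * 330.82 = 16541.0
Grand total = 17951.29 + 20888.21 + 1986.48 + 357.68 + 16541.0 = 57724.66

ANSWER: 57724.66


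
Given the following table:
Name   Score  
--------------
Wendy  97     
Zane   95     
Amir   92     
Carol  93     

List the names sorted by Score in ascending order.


Sorting by Score (ascending):
  Amir: 92
  Carol: 93
  Zane: 95
  Wendy: 97


ANSWER: Amir, Carol, Zane, Wendy


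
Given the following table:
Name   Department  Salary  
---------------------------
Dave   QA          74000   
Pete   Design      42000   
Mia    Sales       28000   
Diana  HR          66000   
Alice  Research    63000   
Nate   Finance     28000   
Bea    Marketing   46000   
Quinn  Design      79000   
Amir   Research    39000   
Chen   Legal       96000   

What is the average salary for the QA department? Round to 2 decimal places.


QA department members:
  Dave: 74000
Sum = 74000
Count = 1
Average = 74000 / 1 = 74000.00

ANSWER: 74000.00


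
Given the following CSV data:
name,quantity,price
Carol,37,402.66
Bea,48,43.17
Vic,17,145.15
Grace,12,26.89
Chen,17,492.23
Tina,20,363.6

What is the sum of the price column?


Values in 'price' column:
  Row 1: 402.66
  Row 2: 43.17
  Row 3: 145.15
  Row 4: 26.89
  Row 5: 492.23
  Row 6: 363.6
Sum = 402.66 + 43.17 + 145.15 + 26.89 + 492.23 + 363.6 = 1473.7

ANSWER: 1473.7


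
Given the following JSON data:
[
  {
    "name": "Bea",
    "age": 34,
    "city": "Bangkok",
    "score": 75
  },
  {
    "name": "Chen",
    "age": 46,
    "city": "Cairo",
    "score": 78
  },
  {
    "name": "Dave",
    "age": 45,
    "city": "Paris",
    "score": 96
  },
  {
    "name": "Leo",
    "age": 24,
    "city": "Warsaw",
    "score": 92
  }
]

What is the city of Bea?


Looking up record where name = Bea
Record index: 0
Field 'city' = Bangkok

ANSWER: Bangkok


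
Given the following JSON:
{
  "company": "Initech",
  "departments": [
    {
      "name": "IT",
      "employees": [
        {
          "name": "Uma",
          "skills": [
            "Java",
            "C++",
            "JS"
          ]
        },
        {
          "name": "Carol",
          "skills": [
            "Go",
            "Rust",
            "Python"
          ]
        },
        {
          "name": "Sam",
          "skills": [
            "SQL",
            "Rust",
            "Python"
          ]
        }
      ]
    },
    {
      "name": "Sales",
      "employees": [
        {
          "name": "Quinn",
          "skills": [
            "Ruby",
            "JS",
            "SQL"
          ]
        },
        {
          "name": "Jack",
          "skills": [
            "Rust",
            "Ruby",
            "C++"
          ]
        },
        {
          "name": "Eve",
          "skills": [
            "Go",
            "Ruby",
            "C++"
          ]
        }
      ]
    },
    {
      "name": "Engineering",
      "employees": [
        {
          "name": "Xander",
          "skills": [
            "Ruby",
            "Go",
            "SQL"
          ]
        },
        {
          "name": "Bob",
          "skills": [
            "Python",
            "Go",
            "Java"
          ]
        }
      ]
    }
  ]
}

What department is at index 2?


Path: departments[2].name
Value: Engineering

ANSWER: Engineering


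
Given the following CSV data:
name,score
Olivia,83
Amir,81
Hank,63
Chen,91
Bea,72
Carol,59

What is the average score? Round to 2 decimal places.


Scores: 83, 81, 63, 91, 72, 59
Sum = 449
Count = 6
Average = 449 / 6 = 74.83

ANSWER: 74.83


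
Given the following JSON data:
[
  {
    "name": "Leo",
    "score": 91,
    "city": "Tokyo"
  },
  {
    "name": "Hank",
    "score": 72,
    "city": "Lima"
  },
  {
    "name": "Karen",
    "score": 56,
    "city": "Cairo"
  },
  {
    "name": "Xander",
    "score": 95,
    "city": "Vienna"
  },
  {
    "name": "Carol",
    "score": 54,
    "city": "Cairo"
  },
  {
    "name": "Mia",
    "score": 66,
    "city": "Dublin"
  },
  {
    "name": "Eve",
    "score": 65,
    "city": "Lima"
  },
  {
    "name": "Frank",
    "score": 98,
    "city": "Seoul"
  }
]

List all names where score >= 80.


Filtering records where score >= 80:
  Leo (score=91) -> YES
  Hank (score=72) -> no
  Karen (score=56) -> no
  Xander (score=95) -> YES
  Carol (score=54) -> no
  Mia (score=66) -> no
  Eve (score=65) -> no
  Frank (score=98) -> YES


ANSWER: Leo, Xander, Frank


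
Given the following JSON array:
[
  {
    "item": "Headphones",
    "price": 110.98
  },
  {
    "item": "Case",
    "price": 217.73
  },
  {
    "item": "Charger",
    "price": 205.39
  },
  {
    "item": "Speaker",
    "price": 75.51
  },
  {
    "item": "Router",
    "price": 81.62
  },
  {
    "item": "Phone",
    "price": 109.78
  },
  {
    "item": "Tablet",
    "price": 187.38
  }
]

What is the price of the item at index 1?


Array index 1 -> Case
price = 217.73

ANSWER: 217.73


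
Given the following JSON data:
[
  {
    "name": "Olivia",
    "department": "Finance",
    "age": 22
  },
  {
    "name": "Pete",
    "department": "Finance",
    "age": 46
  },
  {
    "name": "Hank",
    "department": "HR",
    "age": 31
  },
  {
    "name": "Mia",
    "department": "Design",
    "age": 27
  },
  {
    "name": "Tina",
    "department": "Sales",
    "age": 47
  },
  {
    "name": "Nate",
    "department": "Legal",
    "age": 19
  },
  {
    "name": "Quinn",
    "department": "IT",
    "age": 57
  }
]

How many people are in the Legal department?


Scanning records for department = Legal
  Record 5: Nate
Count: 1

ANSWER: 1


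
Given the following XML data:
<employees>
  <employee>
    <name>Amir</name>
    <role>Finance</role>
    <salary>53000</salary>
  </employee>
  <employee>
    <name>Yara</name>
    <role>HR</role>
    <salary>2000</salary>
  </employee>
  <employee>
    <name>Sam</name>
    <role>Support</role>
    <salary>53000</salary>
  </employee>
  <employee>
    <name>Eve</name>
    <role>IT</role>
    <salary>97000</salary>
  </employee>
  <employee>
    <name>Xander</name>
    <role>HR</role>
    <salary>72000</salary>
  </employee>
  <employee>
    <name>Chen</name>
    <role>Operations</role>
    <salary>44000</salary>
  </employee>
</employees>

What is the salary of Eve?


Searching for <employee> with <name>Eve</name>
Found at position 4
<salary>97000</salary>

ANSWER: 97000


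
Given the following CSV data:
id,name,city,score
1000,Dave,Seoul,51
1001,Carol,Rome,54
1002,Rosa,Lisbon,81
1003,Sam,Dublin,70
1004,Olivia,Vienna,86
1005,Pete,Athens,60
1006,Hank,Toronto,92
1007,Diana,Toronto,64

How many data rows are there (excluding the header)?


Counting rows (excluding header):
Header: id,name,city,score
Data rows: 8

ANSWER: 8


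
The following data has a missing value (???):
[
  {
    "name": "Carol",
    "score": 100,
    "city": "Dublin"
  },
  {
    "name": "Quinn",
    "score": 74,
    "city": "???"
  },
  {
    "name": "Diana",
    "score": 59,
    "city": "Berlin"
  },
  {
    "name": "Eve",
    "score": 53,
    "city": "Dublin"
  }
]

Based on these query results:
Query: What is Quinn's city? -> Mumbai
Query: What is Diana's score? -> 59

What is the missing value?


The missing value is Quinn's city
From query: Quinn's city = Mumbai

ANSWER: Mumbai


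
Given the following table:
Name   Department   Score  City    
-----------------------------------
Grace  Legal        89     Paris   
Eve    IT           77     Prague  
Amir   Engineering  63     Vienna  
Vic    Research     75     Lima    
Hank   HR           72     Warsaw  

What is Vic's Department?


Row 4: Vic
Department = Research

ANSWER: Research


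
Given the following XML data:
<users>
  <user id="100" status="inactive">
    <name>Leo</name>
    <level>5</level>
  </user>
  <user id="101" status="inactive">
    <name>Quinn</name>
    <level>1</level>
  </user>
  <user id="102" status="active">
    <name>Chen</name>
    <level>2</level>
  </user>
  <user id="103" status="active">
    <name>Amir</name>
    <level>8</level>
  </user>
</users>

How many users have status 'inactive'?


Counting users with status='inactive':
  Leo (id=100) -> MATCH
  Quinn (id=101) -> MATCH
Count: 2

ANSWER: 2


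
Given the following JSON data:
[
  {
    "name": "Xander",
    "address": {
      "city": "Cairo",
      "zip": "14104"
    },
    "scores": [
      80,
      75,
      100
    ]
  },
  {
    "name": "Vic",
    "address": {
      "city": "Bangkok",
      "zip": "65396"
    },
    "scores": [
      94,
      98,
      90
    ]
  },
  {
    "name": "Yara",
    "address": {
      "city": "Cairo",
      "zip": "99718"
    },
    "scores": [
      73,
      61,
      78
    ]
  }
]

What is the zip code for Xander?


Path: records[0].address.zip
Value: 14104

ANSWER: 14104


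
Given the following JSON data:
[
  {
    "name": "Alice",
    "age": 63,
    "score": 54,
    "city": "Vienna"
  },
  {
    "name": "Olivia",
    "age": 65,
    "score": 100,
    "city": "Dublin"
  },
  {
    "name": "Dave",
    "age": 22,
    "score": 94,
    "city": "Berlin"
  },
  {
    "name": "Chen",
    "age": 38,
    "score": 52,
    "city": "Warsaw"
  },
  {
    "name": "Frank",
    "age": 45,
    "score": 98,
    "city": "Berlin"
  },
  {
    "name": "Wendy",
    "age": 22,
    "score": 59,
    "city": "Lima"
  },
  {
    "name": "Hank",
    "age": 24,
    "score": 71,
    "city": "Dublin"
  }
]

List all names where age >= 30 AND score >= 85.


Checking both conditions:
  Alice (age=63, score=54) -> no
  Olivia (age=65, score=100) -> YES
  Dave (age=22, score=94) -> no
  Chen (age=38, score=52) -> no
  Frank (age=45, score=98) -> YES
  Wendy (age=22, score=59) -> no
  Hank (age=24, score=71) -> no


ANSWER: Olivia, Frank


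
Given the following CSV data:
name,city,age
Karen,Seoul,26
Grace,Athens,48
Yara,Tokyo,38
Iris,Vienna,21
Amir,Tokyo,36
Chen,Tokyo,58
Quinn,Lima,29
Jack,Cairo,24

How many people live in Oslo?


Scanning city column for 'Oslo':
Total matches: 0

ANSWER: 0
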